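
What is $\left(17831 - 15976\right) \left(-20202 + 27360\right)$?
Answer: $13278090$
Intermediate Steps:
$\left(17831 - 15976\right) \left(-20202 + 27360\right) = 1855 \cdot 7158 = 13278090$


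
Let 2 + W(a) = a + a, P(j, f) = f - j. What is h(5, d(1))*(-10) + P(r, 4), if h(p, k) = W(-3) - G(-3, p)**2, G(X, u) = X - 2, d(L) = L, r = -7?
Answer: 341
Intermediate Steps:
G(X, u) = -2 + X
W(a) = -2 + 2*a (W(a) = -2 + (a + a) = -2 + 2*a)
h(p, k) = -33 (h(p, k) = (-2 + 2*(-3)) - (-2 - 3)**2 = (-2 - 6) - 1*(-5)**2 = -8 - 1*25 = -8 - 25 = -33)
h(5, d(1))*(-10) + P(r, 4) = -33*(-10) + (4 - 1*(-7)) = 330 + (4 + 7) = 330 + 11 = 341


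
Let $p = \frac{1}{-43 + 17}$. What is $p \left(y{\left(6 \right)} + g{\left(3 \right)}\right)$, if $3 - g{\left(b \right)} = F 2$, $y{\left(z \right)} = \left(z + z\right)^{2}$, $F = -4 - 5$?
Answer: $- \frac{165}{26} \approx -6.3462$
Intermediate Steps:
$F = -9$ ($F = -4 - 5 = -9$)
$y{\left(z \right)} = 4 z^{2}$ ($y{\left(z \right)} = \left(2 z\right)^{2} = 4 z^{2}$)
$p = - \frac{1}{26}$ ($p = \frac{1}{-26} = - \frac{1}{26} \approx -0.038462$)
$g{\left(b \right)} = 21$ ($g{\left(b \right)} = 3 - \left(-9\right) 2 = 3 - -18 = 3 + 18 = 21$)
$p \left(y{\left(6 \right)} + g{\left(3 \right)}\right) = - \frac{4 \cdot 6^{2} + 21}{26} = - \frac{4 \cdot 36 + 21}{26} = - \frac{144 + 21}{26} = \left(- \frac{1}{26}\right) 165 = - \frac{165}{26}$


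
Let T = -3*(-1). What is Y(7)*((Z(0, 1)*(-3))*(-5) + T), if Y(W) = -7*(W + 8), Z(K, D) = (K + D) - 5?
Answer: 5985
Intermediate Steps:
Z(K, D) = -5 + D + K (Z(K, D) = (D + K) - 5 = -5 + D + K)
T = 3
Y(W) = -56 - 7*W (Y(W) = -7*(8 + W) = -56 - 7*W)
Y(7)*((Z(0, 1)*(-3))*(-5) + T) = (-56 - 7*7)*(((-5 + 1 + 0)*(-3))*(-5) + 3) = (-56 - 49)*(-4*(-3)*(-5) + 3) = -105*(12*(-5) + 3) = -105*(-60 + 3) = -105*(-57) = 5985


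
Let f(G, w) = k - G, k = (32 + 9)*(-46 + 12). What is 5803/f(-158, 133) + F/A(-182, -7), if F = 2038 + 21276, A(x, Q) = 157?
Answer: 27905033/194052 ≈ 143.80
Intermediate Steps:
F = 23314
k = -1394 (k = 41*(-34) = -1394)
f(G, w) = -1394 - G
5803/f(-158, 133) + F/A(-182, -7) = 5803/(-1394 - 1*(-158)) + 23314/157 = 5803/(-1394 + 158) + 23314*(1/157) = 5803/(-1236) + 23314/157 = 5803*(-1/1236) + 23314/157 = -5803/1236 + 23314/157 = 27905033/194052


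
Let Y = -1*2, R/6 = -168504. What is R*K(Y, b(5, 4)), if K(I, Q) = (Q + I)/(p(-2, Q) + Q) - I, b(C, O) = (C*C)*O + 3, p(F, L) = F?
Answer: -3033072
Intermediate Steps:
R = -1011024 (R = 6*(-168504) = -1011024)
b(C, O) = 3 + O*C² (b(C, O) = C²*O + 3 = O*C² + 3 = 3 + O*C²)
Y = -2
K(I, Q) = -I + (I + Q)/(-2 + Q) (K(I, Q) = (Q + I)/(-2 + Q) - I = (I + Q)/(-2 + Q) - I = -I + (I + Q)/(-2 + Q))
R*K(Y, b(5, 4)) = -1011024*((3 + 4*5²) + 3*(-2) - 1*(-2)*(3 + 4*5²))/(-2 + (3 + 4*5²)) = -1011024*((3 + 4*25) - 6 - 1*(-2)*(3 + 4*25))/(-2 + (3 + 4*25)) = -1011024*((3 + 100) - 6 - 1*(-2)*(3 + 100))/(-2 + (3 + 100)) = -1011024*(103 - 6 - 1*(-2)*103)/(-2 + 103) = -1011024*(103 - 6 + 206)/101 = -1011024*303/101 = -1011024*3 = -3033072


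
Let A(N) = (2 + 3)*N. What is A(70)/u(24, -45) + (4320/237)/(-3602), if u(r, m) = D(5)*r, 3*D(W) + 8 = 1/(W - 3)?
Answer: -4984085/853674 ≈ -5.8384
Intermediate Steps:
D(W) = -8/3 + 1/(3*(-3 + W)) (D(W) = -8/3 + 1/(3*(W - 3)) = -8/3 + 1/(3*(-3 + W)))
A(N) = 5*N
u(r, m) = -5*r/2 (u(r, m) = ((25 - 8*5)/(3*(-3 + 5)))*r = ((⅓)*(25 - 40)/2)*r = ((⅓)*(½)*(-15))*r = -5*r/2)
A(70)/u(24, -45) + (4320/237)/(-3602) = (5*70)/((-5/2*24)) + (4320/237)/(-3602) = 350/(-60) + (4320*(1/237))*(-1/3602) = 350*(-1/60) + (1440/79)*(-1/3602) = -35/6 - 720/142279 = -4984085/853674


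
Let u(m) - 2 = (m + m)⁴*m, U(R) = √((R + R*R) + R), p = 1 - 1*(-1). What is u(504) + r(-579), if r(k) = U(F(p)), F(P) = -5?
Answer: 520322570256386 + √15 ≈ 5.2032e+14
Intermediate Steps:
p = 2 (p = 1 + 1 = 2)
U(R) = √(R² + 2*R) (U(R) = √((R + R²) + R) = √(R² + 2*R))
u(m) = 2 + 16*m⁵ (u(m) = 2 + (m + m)⁴*m = 2 + (2*m)⁴*m = 2 + (16*m⁴)*m = 2 + 16*m⁵)
r(k) = √15 (r(k) = √(-5*(2 - 5)) = √(-5*(-3)) = √15)
u(504) + r(-579) = (2 + 16*504⁵) + √15 = (2 + 16*32520160641024) + √15 = (2 + 520322570256384) + √15 = 520322570256386 + √15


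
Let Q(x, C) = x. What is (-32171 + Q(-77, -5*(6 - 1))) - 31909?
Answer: -64157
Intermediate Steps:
(-32171 + Q(-77, -5*(6 - 1))) - 31909 = (-32171 - 77) - 31909 = -32248 - 31909 = -64157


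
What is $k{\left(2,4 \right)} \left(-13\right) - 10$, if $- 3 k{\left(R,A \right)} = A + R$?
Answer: $16$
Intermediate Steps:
$k{\left(R,A \right)} = - \frac{A}{3} - \frac{R}{3}$ ($k{\left(R,A \right)} = - \frac{A + R}{3} = - \frac{A}{3} - \frac{R}{3}$)
$k{\left(2,4 \right)} \left(-13\right) - 10 = \left(\left(- \frac{1}{3}\right) 4 - \frac{2}{3}\right) \left(-13\right) - 10 = \left(- \frac{4}{3} - \frac{2}{3}\right) \left(-13\right) - 10 = \left(-2\right) \left(-13\right) - 10 = 26 - 10 = 16$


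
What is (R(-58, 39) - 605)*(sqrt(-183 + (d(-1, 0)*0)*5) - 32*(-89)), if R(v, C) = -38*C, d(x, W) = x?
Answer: -5943776 - 2087*I*sqrt(183) ≈ -5.9438e+6 - 28232.0*I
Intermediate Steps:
(R(-58, 39) - 605)*(sqrt(-183 + (d(-1, 0)*0)*5) - 32*(-89)) = (-38*39 - 605)*(sqrt(-183 - 1*0*5) - 32*(-89)) = (-1482 - 605)*(sqrt(-183 + 0*5) + 2848) = -2087*(sqrt(-183 + 0) + 2848) = -2087*(sqrt(-183) + 2848) = -2087*(I*sqrt(183) + 2848) = -2087*(2848 + I*sqrt(183)) = -5943776 - 2087*I*sqrt(183)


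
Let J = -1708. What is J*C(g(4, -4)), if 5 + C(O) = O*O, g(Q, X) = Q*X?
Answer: -428708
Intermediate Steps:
C(O) = -5 + O**2 (C(O) = -5 + O*O = -5 + O**2)
J*C(g(4, -4)) = -1708*(-5 + (4*(-4))**2) = -1708*(-5 + (-16)**2) = -1708*(-5 + 256) = -1708*251 = -428708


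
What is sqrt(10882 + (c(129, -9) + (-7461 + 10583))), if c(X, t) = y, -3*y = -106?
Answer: sqrt(126354)/3 ≈ 118.49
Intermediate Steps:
y = 106/3 (y = -1/3*(-106) = 106/3 ≈ 35.333)
c(X, t) = 106/3
sqrt(10882 + (c(129, -9) + (-7461 + 10583))) = sqrt(10882 + (106/3 + (-7461 + 10583))) = sqrt(10882 + (106/3 + 3122)) = sqrt(10882 + 9472/3) = sqrt(42118/3) = sqrt(126354)/3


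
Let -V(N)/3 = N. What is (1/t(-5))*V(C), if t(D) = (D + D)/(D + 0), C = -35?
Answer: 105/2 ≈ 52.500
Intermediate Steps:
t(D) = 2 (t(D) = (2*D)/D = 2)
V(N) = -3*N
(1/t(-5))*V(C) = (1/2)*(-3*(-35)) = (1*(½))*105 = (½)*105 = 105/2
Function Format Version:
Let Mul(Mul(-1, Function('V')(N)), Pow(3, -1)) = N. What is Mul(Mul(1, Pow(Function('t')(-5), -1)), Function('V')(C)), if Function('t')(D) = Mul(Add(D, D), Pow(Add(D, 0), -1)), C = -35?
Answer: Rational(105, 2) ≈ 52.500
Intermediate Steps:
Function('t')(D) = 2 (Function('t')(D) = Mul(Mul(2, D), Pow(D, -1)) = 2)
Function('V')(N) = Mul(-3, N)
Mul(Mul(1, Pow(Function('t')(-5), -1)), Function('V')(C)) = Mul(Mul(1, Pow(2, -1)), Mul(-3, -35)) = Mul(Mul(1, Rational(1, 2)), 105) = Mul(Rational(1, 2), 105) = Rational(105, 2)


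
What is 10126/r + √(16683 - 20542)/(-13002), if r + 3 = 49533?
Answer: 5063/24765 - I*√3859/13002 ≈ 0.20444 - 0.0047778*I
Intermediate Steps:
r = 49530 (r = -3 + 49533 = 49530)
10126/r + √(16683 - 20542)/(-13002) = 10126/49530 + √(16683 - 20542)/(-13002) = 10126*(1/49530) + √(-3859)*(-1/13002) = 5063/24765 + (I*√3859)*(-1/13002) = 5063/24765 - I*√3859/13002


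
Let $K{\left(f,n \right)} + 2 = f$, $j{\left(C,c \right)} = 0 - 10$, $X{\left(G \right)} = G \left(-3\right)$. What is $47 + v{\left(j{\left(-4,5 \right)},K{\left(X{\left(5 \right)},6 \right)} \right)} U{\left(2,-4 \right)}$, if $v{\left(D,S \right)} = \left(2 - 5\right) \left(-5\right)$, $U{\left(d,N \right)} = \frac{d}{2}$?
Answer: $62$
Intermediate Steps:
$X{\left(G \right)} = - 3 G$
$j{\left(C,c \right)} = -10$ ($j{\left(C,c \right)} = 0 - 10 = -10$)
$U{\left(d,N \right)} = \frac{d}{2}$ ($U{\left(d,N \right)} = d \frac{1}{2} = \frac{d}{2}$)
$K{\left(f,n \right)} = -2 + f$
$v{\left(D,S \right)} = 15$ ($v{\left(D,S \right)} = \left(-3\right) \left(-5\right) = 15$)
$47 + v{\left(j{\left(-4,5 \right)},K{\left(X{\left(5 \right)},6 \right)} \right)} U{\left(2,-4 \right)} = 47 + 15 \cdot \frac{1}{2} \cdot 2 = 47 + 15 \cdot 1 = 47 + 15 = 62$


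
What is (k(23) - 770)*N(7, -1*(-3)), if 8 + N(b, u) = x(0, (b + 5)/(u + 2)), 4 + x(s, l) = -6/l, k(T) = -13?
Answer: 22707/2 ≈ 11354.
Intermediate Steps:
x(s, l) = -4 - 6/l
N(b, u) = -12 - 6*(2 + u)/(5 + b) (N(b, u) = -8 + (-4 - 6*(u + 2)/(b + 5)) = -8 + (-4 - 6*(2 + u)/(5 + b)) = -12 - 6*(2 + u)/(5 + b))
(k(23) - 770)*N(7, -1*(-3)) = (-13 - 770)*(6*(-12 - (-1)*(-3) - 2*7)/(5 + 7)) = -4698*(-12 - 1*3 - 14)/12 = -4698*(-12 - 3 - 14)/12 = -4698*(-29)/12 = -783*(-29/2) = 22707/2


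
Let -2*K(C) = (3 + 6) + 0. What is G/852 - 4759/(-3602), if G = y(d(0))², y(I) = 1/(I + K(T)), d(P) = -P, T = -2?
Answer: 82110629/62145306 ≈ 1.3213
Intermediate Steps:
K(C) = -9/2 (K(C) = -((3 + 6) + 0)/2 = -(9 + 0)/2 = -½*9 = -9/2)
y(I) = 1/(-9/2 + I) (y(I) = 1/(I - 9/2) = 1/(-9/2 + I))
G = 4/81 (G = (2/(-9 + 2*(-1*0)))² = (2/(-9 + 2*0))² = (2/(-9 + 0))² = (2/(-9))² = (2*(-⅑))² = (-2/9)² = 4/81 ≈ 0.049383)
G/852 - 4759/(-3602) = (4/81)/852 - 4759/(-3602) = (4/81)*(1/852) - 4759*(-1/3602) = 1/17253 + 4759/3602 = 82110629/62145306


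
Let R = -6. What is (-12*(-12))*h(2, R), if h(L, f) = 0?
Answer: 0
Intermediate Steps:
(-12*(-12))*h(2, R) = -12*(-12)*0 = 144*0 = 0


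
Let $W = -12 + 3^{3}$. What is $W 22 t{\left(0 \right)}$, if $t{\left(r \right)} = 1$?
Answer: $330$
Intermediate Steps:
$W = 15$ ($W = -12 + 27 = 15$)
$W 22 t{\left(0 \right)} = 15 \cdot 22 \cdot 1 = 330 \cdot 1 = 330$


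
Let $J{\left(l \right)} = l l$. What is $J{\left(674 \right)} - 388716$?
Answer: $65560$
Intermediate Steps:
$J{\left(l \right)} = l^{2}$
$J{\left(674 \right)} - 388716 = 674^{2} - 388716 = 454276 - 388716 = 65560$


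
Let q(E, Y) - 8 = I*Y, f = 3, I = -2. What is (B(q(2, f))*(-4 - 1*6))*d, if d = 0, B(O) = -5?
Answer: 0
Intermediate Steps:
q(E, Y) = 8 - 2*Y
(B(q(2, f))*(-4 - 1*6))*d = -5*(-4 - 1*6)*0 = -5*(-4 - 6)*0 = -5*(-10)*0 = 50*0 = 0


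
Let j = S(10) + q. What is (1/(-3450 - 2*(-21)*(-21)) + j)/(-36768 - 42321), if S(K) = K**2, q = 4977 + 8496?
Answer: -58798235/342613548 ≈ -0.17162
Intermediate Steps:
q = 13473
j = 13573 (j = 10**2 + 13473 = 100 + 13473 = 13573)
(1/(-3450 - 2*(-21)*(-21)) + j)/(-36768 - 42321) = (1/(-3450 - 2*(-21)*(-21)) + 13573)/(-36768 - 42321) = (1/(-3450 + 42*(-21)) + 13573)/(-79089) = (1/(-3450 - 882) + 13573)*(-1/79089) = (1/(-4332) + 13573)*(-1/79089) = (-1/4332 + 13573)*(-1/79089) = (58798235/4332)*(-1/79089) = -58798235/342613548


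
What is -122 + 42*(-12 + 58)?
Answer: 1810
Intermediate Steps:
-122 + 42*(-12 + 58) = -122 + 42*46 = -122 + 1932 = 1810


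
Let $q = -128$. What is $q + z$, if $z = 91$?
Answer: $-37$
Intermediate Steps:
$q + z = -128 + 91 = -37$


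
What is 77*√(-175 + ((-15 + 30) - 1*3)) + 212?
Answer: 212 + 77*I*√163 ≈ 212.0 + 983.07*I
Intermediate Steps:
77*√(-175 + ((-15 + 30) - 1*3)) + 212 = 77*√(-175 + (15 - 3)) + 212 = 77*√(-175 + 12) + 212 = 77*√(-163) + 212 = 77*(I*√163) + 212 = 77*I*√163 + 212 = 212 + 77*I*√163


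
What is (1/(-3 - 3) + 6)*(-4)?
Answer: -70/3 ≈ -23.333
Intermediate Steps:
(1/(-3 - 3) + 6)*(-4) = (1/(-6) + 6)*(-4) = (-1/6 + 6)*(-4) = (35/6)*(-4) = -70/3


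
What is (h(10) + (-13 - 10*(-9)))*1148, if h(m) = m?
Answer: 99876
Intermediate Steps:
(h(10) + (-13 - 10*(-9)))*1148 = (10 + (-13 - 10*(-9)))*1148 = (10 + (-13 + 90))*1148 = (10 + 77)*1148 = 87*1148 = 99876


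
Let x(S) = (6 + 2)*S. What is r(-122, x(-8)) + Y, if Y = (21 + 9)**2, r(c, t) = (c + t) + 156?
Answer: 870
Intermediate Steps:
x(S) = 8*S
r(c, t) = 156 + c + t
Y = 900 (Y = 30**2 = 900)
r(-122, x(-8)) + Y = (156 - 122 + 8*(-8)) + 900 = (156 - 122 - 64) + 900 = -30 + 900 = 870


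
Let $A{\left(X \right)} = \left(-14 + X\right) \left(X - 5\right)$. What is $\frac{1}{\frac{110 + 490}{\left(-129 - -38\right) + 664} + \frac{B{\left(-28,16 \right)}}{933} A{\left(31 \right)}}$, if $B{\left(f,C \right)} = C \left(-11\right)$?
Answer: $- \frac{178203}{14671672} \approx -0.012146$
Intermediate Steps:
$B{\left(f,C \right)} = - 11 C$
$A{\left(X \right)} = \left(-14 + X\right) \left(-5 + X\right)$
$\frac{1}{\frac{110 + 490}{\left(-129 - -38\right) + 664} + \frac{B{\left(-28,16 \right)}}{933} A{\left(31 \right)}} = \frac{1}{\frac{110 + 490}{\left(-129 - -38\right) + 664} + \frac{\left(-11\right) 16}{933} \left(70 + 31^{2} - 589\right)} = \frac{1}{\frac{600}{\left(-129 + 38\right) + 664} + \left(-176\right) \frac{1}{933} \left(70 + 961 - 589\right)} = \frac{1}{\frac{600}{-91 + 664} - \frac{77792}{933}} = \frac{1}{\frac{600}{573} - \frac{77792}{933}} = \frac{1}{600 \cdot \frac{1}{573} - \frac{77792}{933}} = \frac{1}{\frac{200}{191} - \frac{77792}{933}} = \frac{1}{- \frac{14671672}{178203}} = - \frac{178203}{14671672}$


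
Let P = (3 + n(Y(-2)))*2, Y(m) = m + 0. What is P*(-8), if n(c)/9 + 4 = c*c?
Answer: -48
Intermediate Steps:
Y(m) = m
n(c) = -36 + 9*c**2 (n(c) = -36 + 9*(c*c) = -36 + 9*c**2)
P = 6 (P = (3 + (-36 + 9*(-2)**2))*2 = (3 + (-36 + 9*4))*2 = (3 + (-36 + 36))*2 = (3 + 0)*2 = 3*2 = 6)
P*(-8) = 6*(-8) = -48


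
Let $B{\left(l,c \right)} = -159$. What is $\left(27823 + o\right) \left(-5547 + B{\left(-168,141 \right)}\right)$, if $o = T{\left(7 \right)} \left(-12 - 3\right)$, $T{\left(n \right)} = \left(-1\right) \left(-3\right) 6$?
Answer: $-157217418$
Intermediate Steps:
$T{\left(n \right)} = 18$ ($T{\left(n \right)} = 3 \cdot 6 = 18$)
$o = -270$ ($o = 18 \left(-12 - 3\right) = 18 \left(-15\right) = -270$)
$\left(27823 + o\right) \left(-5547 + B{\left(-168,141 \right)}\right) = \left(27823 - 270\right) \left(-5547 - 159\right) = 27553 \left(-5706\right) = -157217418$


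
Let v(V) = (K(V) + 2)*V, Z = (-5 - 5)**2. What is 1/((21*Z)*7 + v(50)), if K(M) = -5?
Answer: 1/14550 ≈ 6.8729e-5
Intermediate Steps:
Z = 100 (Z = (-10)**2 = 100)
v(V) = -3*V (v(V) = (-5 + 2)*V = -3*V)
1/((21*Z)*7 + v(50)) = 1/((21*100)*7 - 3*50) = 1/(2100*7 - 150) = 1/(14700 - 150) = 1/14550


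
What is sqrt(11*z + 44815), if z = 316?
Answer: sqrt(48291) ≈ 219.75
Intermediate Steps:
sqrt(11*z + 44815) = sqrt(11*316 + 44815) = sqrt(3476 + 44815) = sqrt(48291)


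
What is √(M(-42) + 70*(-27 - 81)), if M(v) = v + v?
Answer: 14*I*√39 ≈ 87.43*I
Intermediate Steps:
M(v) = 2*v
√(M(-42) + 70*(-27 - 81)) = √(2*(-42) + 70*(-27 - 81)) = √(-84 + 70*(-108)) = √(-84 - 7560) = √(-7644) = 14*I*√39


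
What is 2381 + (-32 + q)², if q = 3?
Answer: 3222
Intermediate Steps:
2381 + (-32 + q)² = 2381 + (-32 + 3)² = 2381 + (-29)² = 2381 + 841 = 3222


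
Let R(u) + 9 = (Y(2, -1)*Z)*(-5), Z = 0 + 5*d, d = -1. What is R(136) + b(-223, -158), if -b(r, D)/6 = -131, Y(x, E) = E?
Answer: 752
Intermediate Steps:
b(r, D) = 786 (b(r, D) = -6*(-131) = 786)
Z = -5 (Z = 0 + 5*(-1) = 0 - 5 = -5)
R(u) = -34 (R(u) = -9 - 1*(-5)*(-5) = -9 + 5*(-5) = -9 - 25 = -34)
R(136) + b(-223, -158) = -34 + 786 = 752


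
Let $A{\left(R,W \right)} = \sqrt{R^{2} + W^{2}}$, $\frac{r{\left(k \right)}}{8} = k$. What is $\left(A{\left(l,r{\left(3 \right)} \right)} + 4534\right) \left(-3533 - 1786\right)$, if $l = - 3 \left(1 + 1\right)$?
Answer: $-24116346 - 31914 \sqrt{17} \approx -2.4248 \cdot 10^{7}$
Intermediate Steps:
$l = -6$ ($l = \left(-3\right) 2 = -6$)
$r{\left(k \right)} = 8 k$
$\left(A{\left(l,r{\left(3 \right)} \right)} + 4534\right) \left(-3533 - 1786\right) = \left(\sqrt{\left(-6\right)^{2} + \left(8 \cdot 3\right)^{2}} + 4534\right) \left(-3533 - 1786\right) = \left(\sqrt{36 + 24^{2}} + 4534\right) \left(-5319\right) = \left(\sqrt{36 + 576} + 4534\right) \left(-5319\right) = \left(\sqrt{612} + 4534\right) \left(-5319\right) = \left(6 \sqrt{17} + 4534\right) \left(-5319\right) = \left(4534 + 6 \sqrt{17}\right) \left(-5319\right) = -24116346 - 31914 \sqrt{17}$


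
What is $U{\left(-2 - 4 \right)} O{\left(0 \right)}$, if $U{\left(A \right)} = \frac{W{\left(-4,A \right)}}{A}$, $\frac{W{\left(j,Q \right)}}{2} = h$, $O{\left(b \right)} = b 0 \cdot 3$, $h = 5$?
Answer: $0$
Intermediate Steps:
$O{\left(b \right)} = 0$ ($O{\left(b \right)} = 0 \cdot 3 = 0$)
$W{\left(j,Q \right)} = 10$ ($W{\left(j,Q \right)} = 2 \cdot 5 = 10$)
$U{\left(A \right)} = \frac{10}{A}$
$U{\left(-2 - 4 \right)} O{\left(0 \right)} = \frac{10}{-2 - 4} \cdot 0 = \frac{10}{-6} \cdot 0 = 10 \left(- \frac{1}{6}\right) 0 = \left(- \frac{5}{3}\right) 0 = 0$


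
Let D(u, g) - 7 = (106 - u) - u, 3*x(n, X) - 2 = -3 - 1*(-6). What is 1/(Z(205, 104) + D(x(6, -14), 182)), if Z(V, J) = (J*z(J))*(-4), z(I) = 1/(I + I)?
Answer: 3/323 ≈ 0.0092879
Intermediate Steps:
x(n, X) = 5/3 (x(n, X) = ⅔ + (-3 - 1*(-6))/3 = ⅔ + (-3 + 6)/3 = ⅔ + (⅓)*3 = ⅔ + 1 = 5/3)
D(u, g) = 113 - 2*u (D(u, g) = 7 + ((106 - u) - u) = 7 + (106 - 2*u) = 113 - 2*u)
z(I) = 1/(2*I)
Z(V, J) = -2 (Z(V, J) = (J*(1/(2*J)))*(-4) = (½)*(-4) = -2)
1/(Z(205, 104) + D(x(6, -14), 182)) = 1/(-2 + (113 - 2*5/3)) = 1/(-2 + (113 - 10/3)) = 1/(-2 + 329/3) = 1/(323/3) = 3/323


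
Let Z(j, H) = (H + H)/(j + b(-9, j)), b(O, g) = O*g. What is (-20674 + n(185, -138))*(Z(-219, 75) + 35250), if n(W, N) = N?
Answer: -53554609075/73 ≈ -7.3362e+8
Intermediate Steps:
Z(j, H) = -H/(4*j) (Z(j, H) = (H + H)/(j - 9*j) = (2*H)/((-8*j)) = (2*H)*(-1/(8*j)) = -H/(4*j))
(-20674 + n(185, -138))*(Z(-219, 75) + 35250) = (-20674 - 138)*(-1/4*75/(-219) + 35250) = -20812*(-1/4*75*(-1/219) + 35250) = -20812*(25/292 + 35250) = -20812*10293025/292 = -53554609075/73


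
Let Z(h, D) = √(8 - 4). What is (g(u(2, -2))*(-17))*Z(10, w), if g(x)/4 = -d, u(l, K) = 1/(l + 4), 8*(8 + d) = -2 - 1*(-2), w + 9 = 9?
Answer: -1088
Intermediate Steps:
w = 0 (w = -9 + 9 = 0)
d = -8 (d = -8 + (-2 - 1*(-2))/8 = -8 + (-2 + 2)/8 = -8 + (⅛)*0 = -8 + 0 = -8)
u(l, K) = 1/(4 + l)
g(x) = 32 (g(x) = 4*(-1*(-8)) = 4*8 = 32)
Z(h, D) = 2 (Z(h, D) = √4 = 2)
(g(u(2, -2))*(-17))*Z(10, w) = (32*(-17))*2 = -544*2 = -1088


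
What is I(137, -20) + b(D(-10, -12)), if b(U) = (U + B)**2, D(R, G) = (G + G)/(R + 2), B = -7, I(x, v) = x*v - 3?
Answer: -2727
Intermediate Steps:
I(x, v) = -3 + v*x (I(x, v) = v*x - 3 = -3 + v*x)
D(R, G) = 2*G/(2 + R) (D(R, G) = (2*G)/(2 + R) = 2*G/(2 + R))
b(U) = (-7 + U)**2 (b(U) = (U - 7)**2 = (-7 + U)**2)
I(137, -20) + b(D(-10, -12)) = (-3 - 20*137) + (-7 + 2*(-12)/(2 - 10))**2 = (-3 - 2740) + (-7 + 2*(-12)/(-8))**2 = -2743 + (-7 + 2*(-12)*(-1/8))**2 = -2743 + (-7 + 3)**2 = -2743 + (-4)**2 = -2743 + 16 = -2727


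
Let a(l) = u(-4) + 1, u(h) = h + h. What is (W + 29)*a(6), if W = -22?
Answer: -49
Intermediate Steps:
u(h) = 2*h
a(l) = -7 (a(l) = 2*(-4) + 1 = -8 + 1 = -7)
(W + 29)*a(6) = (-22 + 29)*(-7) = 7*(-7) = -49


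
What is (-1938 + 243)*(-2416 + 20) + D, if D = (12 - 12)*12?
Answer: 4061220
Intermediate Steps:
D = 0 (D = 0*12 = 0)
(-1938 + 243)*(-2416 + 20) + D = (-1938 + 243)*(-2416 + 20) + 0 = -1695*(-2396) + 0 = 4061220 + 0 = 4061220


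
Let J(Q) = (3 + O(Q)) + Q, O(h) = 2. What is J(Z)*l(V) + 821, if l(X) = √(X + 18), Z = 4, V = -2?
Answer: 857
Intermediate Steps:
J(Q) = 5 + Q (J(Q) = (3 + 2) + Q = 5 + Q)
l(X) = √(18 + X)
J(Z)*l(V) + 821 = (5 + 4)*√(18 - 2) + 821 = 9*√16 + 821 = 9*4 + 821 = 36 + 821 = 857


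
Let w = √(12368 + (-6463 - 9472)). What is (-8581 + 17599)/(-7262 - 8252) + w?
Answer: -4509/7757 + I*√3567 ≈ -0.58128 + 59.724*I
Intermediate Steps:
w = I*√3567 (w = √(12368 - 15935) = √(-3567) = I*√3567 ≈ 59.724*I)
(-8581 + 17599)/(-7262 - 8252) + w = (-8581 + 17599)/(-7262 - 8252) + I*√3567 = 9018/(-15514) + I*√3567 = 9018*(-1/15514) + I*√3567 = -4509/7757 + I*√3567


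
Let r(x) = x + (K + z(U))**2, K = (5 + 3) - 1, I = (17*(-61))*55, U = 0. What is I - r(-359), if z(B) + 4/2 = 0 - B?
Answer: -56701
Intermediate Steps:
I = -57035 (I = -1037*55 = -57035)
z(B) = -2 - B (z(B) = -2 + (0 - B) = -2 - B)
K = 7 (K = 8 - 1 = 7)
r(x) = 25 + x (r(x) = x + (7 + (-2 - 1*0))**2 = x + (7 + (-2 + 0))**2 = x + (7 - 2)**2 = x + 5**2 = x + 25 = 25 + x)
I - r(-359) = -57035 - (25 - 359) = -57035 - 1*(-334) = -57035 + 334 = -56701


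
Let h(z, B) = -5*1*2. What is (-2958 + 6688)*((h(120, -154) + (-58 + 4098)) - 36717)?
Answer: -121922510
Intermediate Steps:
h(z, B) = -10 (h(z, B) = -5*2 = -10)
(-2958 + 6688)*((h(120, -154) + (-58 + 4098)) - 36717) = (-2958 + 6688)*((-10 + (-58 + 4098)) - 36717) = 3730*((-10 + 4040) - 36717) = 3730*(4030 - 36717) = 3730*(-32687) = -121922510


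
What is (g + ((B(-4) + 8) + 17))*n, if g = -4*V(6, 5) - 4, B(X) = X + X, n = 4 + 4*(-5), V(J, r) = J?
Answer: 176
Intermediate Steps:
n = -16 (n = 4 - 20 = -16)
B(X) = 2*X
g = -28 (g = -4*6 - 4 = -24 - 4 = -28)
(g + ((B(-4) + 8) + 17))*n = (-28 + ((2*(-4) + 8) + 17))*(-16) = (-28 + ((-8 + 8) + 17))*(-16) = (-28 + (0 + 17))*(-16) = (-28 + 17)*(-16) = -11*(-16) = 176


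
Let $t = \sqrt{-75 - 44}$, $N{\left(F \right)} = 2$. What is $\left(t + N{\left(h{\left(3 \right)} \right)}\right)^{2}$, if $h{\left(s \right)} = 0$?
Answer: $\left(2 + i \sqrt{119}\right)^{2} \approx -115.0 + 43.635 i$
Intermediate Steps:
$t = i \sqrt{119}$ ($t = \sqrt{-119} = i \sqrt{119} \approx 10.909 i$)
$\left(t + N{\left(h{\left(3 \right)} \right)}\right)^{2} = \left(i \sqrt{119} + 2\right)^{2} = \left(2 + i \sqrt{119}\right)^{2}$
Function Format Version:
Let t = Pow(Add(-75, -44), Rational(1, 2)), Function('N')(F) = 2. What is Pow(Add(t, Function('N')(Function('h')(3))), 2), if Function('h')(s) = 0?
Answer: Pow(Add(2, Mul(I, Pow(119, Rational(1, 2)))), 2) ≈ Add(-115.00, Mul(43.635, I))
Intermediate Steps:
t = Mul(I, Pow(119, Rational(1, 2))) (t = Pow(-119, Rational(1, 2)) = Mul(I, Pow(119, Rational(1, 2))) ≈ Mul(10.909, I))
Pow(Add(t, Function('N')(Function('h')(3))), 2) = Pow(Add(Mul(I, Pow(119, Rational(1, 2))), 2), 2) = Pow(Add(2, Mul(I, Pow(119, Rational(1, 2)))), 2)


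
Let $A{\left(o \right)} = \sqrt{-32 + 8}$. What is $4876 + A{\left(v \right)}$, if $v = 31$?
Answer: $4876 + 2 i \sqrt{6} \approx 4876.0 + 4.899 i$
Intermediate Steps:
$A{\left(o \right)} = 2 i \sqrt{6}$ ($A{\left(o \right)} = \sqrt{-24} = 2 i \sqrt{6}$)
$4876 + A{\left(v \right)} = 4876 + 2 i \sqrt{6}$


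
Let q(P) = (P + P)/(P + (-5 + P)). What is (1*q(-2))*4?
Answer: 16/9 ≈ 1.7778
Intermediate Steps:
q(P) = 2*P/(-5 + 2*P) (q(P) = (2*P)/(-5 + 2*P) = 2*P/(-5 + 2*P))
(1*q(-2))*4 = (1*(2*(-2)/(-5 + 2*(-2))))*4 = (1*(2*(-2)/(-5 - 4)))*4 = (1*(2*(-2)/(-9)))*4 = (1*(2*(-2)*(-1/9)))*4 = (1*(4/9))*4 = (4/9)*4 = 16/9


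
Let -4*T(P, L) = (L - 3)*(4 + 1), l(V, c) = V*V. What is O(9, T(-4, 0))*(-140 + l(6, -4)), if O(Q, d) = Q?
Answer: -936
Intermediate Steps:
l(V, c) = V²
T(P, L) = 15/4 - 5*L/4 (T(P, L) = -(L - 3)*(4 + 1)/4 = -(-3 + L)*5/4 = -(-15 + 5*L)/4 = 15/4 - 5*L/4)
O(9, T(-4, 0))*(-140 + l(6, -4)) = 9*(-140 + 6²) = 9*(-140 + 36) = 9*(-104) = -936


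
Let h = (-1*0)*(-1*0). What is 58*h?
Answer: 0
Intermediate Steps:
h = 0 (h = 0*0 = 0)
58*h = 58*0 = 0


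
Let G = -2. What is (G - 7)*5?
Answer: -45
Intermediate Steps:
(G - 7)*5 = (-2 - 7)*5 = -9*5 = -45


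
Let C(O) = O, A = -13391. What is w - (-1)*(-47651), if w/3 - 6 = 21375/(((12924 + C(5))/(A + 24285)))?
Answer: 82730693/12929 ≈ 6398.8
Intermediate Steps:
w = 698810472/12929 (w = 18 + 3*(21375/(((12924 + 5)/(-13391 + 24285)))) = 18 + 3*(21375/((12929/10894))) = 18 + 3*(21375/((12929*(1/10894)))) = 18 + 3*(21375/(12929/10894)) = 18 + 3*(21375*(10894/12929)) = 18 + 3*(232859250/12929) = 18 + 698577750/12929 = 698810472/12929 ≈ 54050.)
w - (-1)*(-47651) = 698810472/12929 - (-1)*(-47651) = 698810472/12929 - 1*47651 = 698810472/12929 - 47651 = 82730693/12929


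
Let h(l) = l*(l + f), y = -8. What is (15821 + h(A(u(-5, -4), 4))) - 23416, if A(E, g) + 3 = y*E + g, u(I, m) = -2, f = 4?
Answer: -7238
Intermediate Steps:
A(E, g) = -3 + g - 8*E (A(E, g) = -3 + (-8*E + g) = -3 + (g - 8*E) = -3 + g - 8*E)
h(l) = l*(4 + l) (h(l) = l*(l + 4) = l*(4 + l))
(15821 + h(A(u(-5, -4), 4))) - 23416 = (15821 + (-3 + 4 - 8*(-2))*(4 + (-3 + 4 - 8*(-2)))) - 23416 = (15821 + (-3 + 4 + 16)*(4 + (-3 + 4 + 16))) - 23416 = (15821 + 17*(4 + 17)) - 23416 = (15821 + 17*21) - 23416 = (15821 + 357) - 23416 = 16178 - 23416 = -7238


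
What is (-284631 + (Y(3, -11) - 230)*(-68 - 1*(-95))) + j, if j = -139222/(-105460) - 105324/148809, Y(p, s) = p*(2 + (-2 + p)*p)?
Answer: -759652980289247/2615566190 ≈ -2.9044e+5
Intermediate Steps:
Y(p, s) = p*(2 + p*(-2 + p))
j = 1601669593/2615566190 (j = -139222*(-1/105460) - 105324*1/148809 = 69611/52730 - 35108/49603 = 1601669593/2615566190 ≈ 0.61236)
(-284631 + (Y(3, -11) - 230)*(-68 - 1*(-95))) + j = (-284631 + (3*(2 + 3**2 - 2*3) - 230)*(-68 - 1*(-95))) + 1601669593/2615566190 = (-284631 + (3*(2 + 9 - 6) - 230)*(-68 + 95)) + 1601669593/2615566190 = (-284631 + (3*5 - 230)*27) + 1601669593/2615566190 = (-284631 + (15 - 230)*27) + 1601669593/2615566190 = (-284631 - 215*27) + 1601669593/2615566190 = (-284631 - 5805) + 1601669593/2615566190 = -290436 + 1601669593/2615566190 = -759652980289247/2615566190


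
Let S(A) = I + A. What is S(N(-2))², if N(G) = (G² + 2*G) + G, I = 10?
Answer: 64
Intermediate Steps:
N(G) = G² + 3*G
S(A) = 10 + A
S(N(-2))² = (10 - 2*(3 - 2))² = (10 - 2*1)² = (10 - 2)² = 8² = 64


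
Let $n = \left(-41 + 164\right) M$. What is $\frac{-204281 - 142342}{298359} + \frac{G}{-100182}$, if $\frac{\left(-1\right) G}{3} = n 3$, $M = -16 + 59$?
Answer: $- \frac{2280355403}{3321133482} \approx -0.68662$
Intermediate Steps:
$M = 43$
$n = 5289$ ($n = \left(-41 + 164\right) 43 = 123 \cdot 43 = 5289$)
$G = -47601$ ($G = - 3 \cdot 5289 \cdot 3 = \left(-3\right) 15867 = -47601$)
$\frac{-204281 - 142342}{298359} + \frac{G}{-100182} = \frac{-204281 - 142342}{298359} - \frac{47601}{-100182} = \left(-346623\right) \frac{1}{298359} - - \frac{15867}{33394} = - \frac{115541}{99453} + \frac{15867}{33394} = - \frac{2280355403}{3321133482}$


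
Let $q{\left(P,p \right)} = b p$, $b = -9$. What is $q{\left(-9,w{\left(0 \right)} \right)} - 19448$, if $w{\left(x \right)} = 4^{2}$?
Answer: $-19592$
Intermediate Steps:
$w{\left(x \right)} = 16$
$q{\left(P,p \right)} = - 9 p$
$q{\left(-9,w{\left(0 \right)} \right)} - 19448 = \left(-9\right) 16 - 19448 = -144 - 19448 = -19592$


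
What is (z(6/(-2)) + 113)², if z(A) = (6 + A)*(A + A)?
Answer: 9025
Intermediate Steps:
z(A) = 2*A*(6 + A) (z(A) = (6 + A)*(2*A) = 2*A*(6 + A))
(z(6/(-2)) + 113)² = (2*(6/(-2))*(6 + 6/(-2)) + 113)² = (2*(6*(-½))*(6 + 6*(-½)) + 113)² = (2*(-3)*(6 - 3) + 113)² = (2*(-3)*3 + 113)² = (-18 + 113)² = 95² = 9025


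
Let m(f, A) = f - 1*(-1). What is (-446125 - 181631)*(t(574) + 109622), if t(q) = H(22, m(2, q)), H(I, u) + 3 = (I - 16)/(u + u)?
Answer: -68814612720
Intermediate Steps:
m(f, A) = 1 + f (m(f, A) = f + 1 = 1 + f)
H(I, u) = -3 + (-16 + I)/(2*u) (H(I, u) = -3 + (I - 16)/(u + u) = -3 + (-16 + I)/((2*u)) = -3 + (-16 + I)*(1/(2*u)) = -3 + (-16 + I)/(2*u))
t(q) = -2 (t(q) = (-16 + 22 - 6*(1 + 2))/(2*(1 + 2)) = (½)*(-16 + 22 - 6*3)/3 = (½)*(⅓)*(-16 + 22 - 18) = (½)*(⅓)*(-12) = -2)
(-446125 - 181631)*(t(574) + 109622) = (-446125 - 181631)*(-2 + 109622) = -627756*109620 = -68814612720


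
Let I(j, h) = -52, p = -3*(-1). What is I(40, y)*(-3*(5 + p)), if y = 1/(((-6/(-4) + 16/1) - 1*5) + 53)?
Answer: 1248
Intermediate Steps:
p = 3
y = 2/131 (y = 1/(((-6*(-1/4) + 16*1) - 5) + 53) = 1/(((3/2 + 16) - 5) + 53) = 1/((35/2 - 5) + 53) = 1/(25/2 + 53) = 1/(131/2) = 2/131 ≈ 0.015267)
I(40, y)*(-3*(5 + p)) = -(-156)*(5 + 3) = -(-156)*8 = -52*(-24) = 1248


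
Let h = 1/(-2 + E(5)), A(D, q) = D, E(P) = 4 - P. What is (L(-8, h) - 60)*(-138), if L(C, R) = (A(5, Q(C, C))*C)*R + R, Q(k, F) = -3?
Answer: 6486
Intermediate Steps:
h = -⅓ (h = 1/(-2 + (4 - 1*5)) = 1/(-2 + (4 - 5)) = 1/(-2 - 1) = 1/(-3) = -⅓ ≈ -0.33333)
L(C, R) = R + 5*C*R (L(C, R) = (5*C)*R + R = 5*C*R + R = R + 5*C*R)
(L(-8, h) - 60)*(-138) = (-(1 + 5*(-8))/3 - 60)*(-138) = (-(1 - 40)/3 - 60)*(-138) = (-⅓*(-39) - 60)*(-138) = (13 - 60)*(-138) = -47*(-138) = 6486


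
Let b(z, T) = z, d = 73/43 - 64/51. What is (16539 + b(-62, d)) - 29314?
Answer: -12837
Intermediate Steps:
d = 971/2193 (d = 73*(1/43) - 64*1/51 = 73/43 - 64/51 = 971/2193 ≈ 0.44277)
(16539 + b(-62, d)) - 29314 = (16539 - 62) - 29314 = 16477 - 29314 = -12837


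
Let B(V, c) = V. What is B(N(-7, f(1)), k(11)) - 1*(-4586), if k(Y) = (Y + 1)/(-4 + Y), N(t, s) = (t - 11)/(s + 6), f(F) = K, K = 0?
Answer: 4583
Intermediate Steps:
f(F) = 0
N(t, s) = (-11 + t)/(6 + s)
k(Y) = (1 + Y)/(-4 + Y)
B(N(-7, f(1)), k(11)) - 1*(-4586) = (-11 - 7)/(6 + 0) - 1*(-4586) = -18/6 + 4586 = (⅙)*(-18) + 4586 = -3 + 4586 = 4583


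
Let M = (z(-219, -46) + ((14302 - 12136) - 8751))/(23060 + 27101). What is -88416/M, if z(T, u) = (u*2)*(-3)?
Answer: 492781664/701 ≈ 7.0297e+5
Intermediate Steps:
z(T, u) = -6*u (z(T, u) = (2*u)*(-3) = -6*u)
M = -6309/50161 (M = (-6*(-46) + ((14302 - 12136) - 8751))/(23060 + 27101) = (276 + (2166 - 8751))/50161 = (276 - 6585)*(1/50161) = -6309*1/50161 = -6309/50161 ≈ -0.12578)
-88416/M = -88416/(-6309/50161) = -88416*(-50161/6309) = 492781664/701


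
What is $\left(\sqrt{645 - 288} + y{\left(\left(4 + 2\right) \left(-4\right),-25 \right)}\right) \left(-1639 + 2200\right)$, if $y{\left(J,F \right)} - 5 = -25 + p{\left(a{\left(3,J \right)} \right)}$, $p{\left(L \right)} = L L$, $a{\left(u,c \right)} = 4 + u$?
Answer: $16269 + 561 \sqrt{357} \approx 26869.0$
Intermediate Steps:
$p{\left(L \right)} = L^{2}$
$y{\left(J,F \right)} = 29$ ($y{\left(J,F \right)} = 5 - \left(25 - \left(4 + 3\right)^{2}\right) = 5 - \left(25 - 7^{2}\right) = 5 + \left(-25 + 49\right) = 5 + 24 = 29$)
$\left(\sqrt{645 - 288} + y{\left(\left(4 + 2\right) \left(-4\right),-25 \right)}\right) \left(-1639 + 2200\right) = \left(\sqrt{645 - 288} + 29\right) \left(-1639 + 2200\right) = \left(\sqrt{357} + 29\right) 561 = \left(29 + \sqrt{357}\right) 561 = 16269 + 561 \sqrt{357}$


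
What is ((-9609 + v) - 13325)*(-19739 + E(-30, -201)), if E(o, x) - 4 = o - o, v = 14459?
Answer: 167254125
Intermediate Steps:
E(o, x) = 4 (E(o, x) = 4 + (o - o) = 4 + 0 = 4)
((-9609 + v) - 13325)*(-19739 + E(-30, -201)) = ((-9609 + 14459) - 13325)*(-19739 + 4) = (4850 - 13325)*(-19735) = -8475*(-19735) = 167254125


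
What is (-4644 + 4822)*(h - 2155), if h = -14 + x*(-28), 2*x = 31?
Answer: -463334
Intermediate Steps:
x = 31/2 (x = (½)*31 = 31/2 ≈ 15.500)
h = -448 (h = -14 + (31/2)*(-28) = -14 - 434 = -448)
(-4644 + 4822)*(h - 2155) = (-4644 + 4822)*(-448 - 2155) = 178*(-2603) = -463334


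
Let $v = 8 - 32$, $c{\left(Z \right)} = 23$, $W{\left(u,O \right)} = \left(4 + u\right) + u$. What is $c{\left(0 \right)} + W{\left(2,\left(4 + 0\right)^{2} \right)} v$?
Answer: $-169$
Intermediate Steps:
$W{\left(u,O \right)} = 4 + 2 u$
$v = -24$ ($v = 8 - 32 = -24$)
$c{\left(0 \right)} + W{\left(2,\left(4 + 0\right)^{2} \right)} v = 23 + \left(4 + 2 \cdot 2\right) \left(-24\right) = 23 + \left(4 + 4\right) \left(-24\right) = 23 + 8 \left(-24\right) = 23 - 192 = -169$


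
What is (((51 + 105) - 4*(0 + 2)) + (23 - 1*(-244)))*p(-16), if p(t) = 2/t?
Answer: -415/8 ≈ -51.875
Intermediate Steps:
(((51 + 105) - 4*(0 + 2)) + (23 - 1*(-244)))*p(-16) = (((51 + 105) - 4*(0 + 2)) + (23 - 1*(-244)))*(2/(-16)) = ((156 - 4*2) + (23 + 244))*(2*(-1/16)) = ((156 - 8) + 267)*(-1/8) = (148 + 267)*(-1/8) = 415*(-1/8) = -415/8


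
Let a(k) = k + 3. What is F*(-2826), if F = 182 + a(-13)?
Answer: -486072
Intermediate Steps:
a(k) = 3 + k
F = 172 (F = 182 + (3 - 13) = 182 - 10 = 172)
F*(-2826) = 172*(-2826) = -486072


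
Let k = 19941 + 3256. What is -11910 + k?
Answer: 11287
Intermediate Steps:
k = 23197
-11910 + k = -11910 + 23197 = 11287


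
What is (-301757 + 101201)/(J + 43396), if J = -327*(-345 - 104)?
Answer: -200556/190219 ≈ -1.0543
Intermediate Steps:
J = 146823 (J = -327*(-449) = 146823)
(-301757 + 101201)/(J + 43396) = (-301757 + 101201)/(146823 + 43396) = -200556/190219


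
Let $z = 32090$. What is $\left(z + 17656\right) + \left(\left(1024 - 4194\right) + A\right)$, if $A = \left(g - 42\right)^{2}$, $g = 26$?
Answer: $46832$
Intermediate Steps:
$A = 256$ ($A = \left(26 - 42\right)^{2} = \left(-16\right)^{2} = 256$)
$\left(z + 17656\right) + \left(\left(1024 - 4194\right) + A\right) = \left(32090 + 17656\right) + \left(\left(1024 - 4194\right) + 256\right) = 49746 + \left(-3170 + 256\right) = 49746 - 2914 = 46832$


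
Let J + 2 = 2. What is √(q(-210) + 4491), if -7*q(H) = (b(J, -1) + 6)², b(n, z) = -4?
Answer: 43*√119/7 ≈ 67.011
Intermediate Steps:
J = 0 (J = -2 + 2 = 0)
q(H) = -4/7 (q(H) = -(-4 + 6)²/7 = -⅐*2² = -⅐*4 = -4/7)
√(q(-210) + 4491) = √(-4/7 + 4491) = √(31433/7) = 43*√119/7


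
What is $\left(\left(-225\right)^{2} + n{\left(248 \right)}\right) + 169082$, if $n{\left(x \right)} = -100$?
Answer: $219607$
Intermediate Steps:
$\left(\left(-225\right)^{2} + n{\left(248 \right)}\right) + 169082 = \left(\left(-225\right)^{2} - 100\right) + 169082 = \left(50625 - 100\right) + 169082 = 50525 + 169082 = 219607$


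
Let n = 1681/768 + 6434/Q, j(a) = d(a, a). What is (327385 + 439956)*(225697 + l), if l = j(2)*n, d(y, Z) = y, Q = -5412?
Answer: 29993407269861623/173184 ≈ 1.7319e+11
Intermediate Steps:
j(a) = a
n = 346355/346368 (n = 1681/768 + 6434/(-5412) = 1681*(1/768) + 6434*(-1/5412) = 1681/768 - 3217/2706 = 346355/346368 ≈ 0.99996)
l = 346355/173184 (l = 2*(346355/346368) = 346355/173184 ≈ 1.9999)
(327385 + 439956)*(225697 + l) = (327385 + 439956)*(225697 + 346355/173184) = 767341*(39087455603/173184) = 29993407269861623/173184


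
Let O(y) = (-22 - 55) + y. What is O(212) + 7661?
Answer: 7796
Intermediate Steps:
O(y) = -77 + y
O(212) + 7661 = (-77 + 212) + 7661 = 135 + 7661 = 7796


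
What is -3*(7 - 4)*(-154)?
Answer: 1386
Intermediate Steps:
-3*(7 - 4)*(-154) = -3*3*(-154) = -9*(-154) = 1386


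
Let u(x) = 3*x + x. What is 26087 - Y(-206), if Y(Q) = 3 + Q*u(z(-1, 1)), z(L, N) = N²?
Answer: 26908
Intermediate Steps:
u(x) = 4*x
Y(Q) = 3 + 4*Q (Y(Q) = 3 + Q*(4*1²) = 3 + Q*(4*1) = 3 + Q*4 = 3 + 4*Q)
26087 - Y(-206) = 26087 - (3 + 4*(-206)) = 26087 - (3 - 824) = 26087 - 1*(-821) = 26087 + 821 = 26908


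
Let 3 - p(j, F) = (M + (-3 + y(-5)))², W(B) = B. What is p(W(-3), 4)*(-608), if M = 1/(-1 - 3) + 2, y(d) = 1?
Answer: -1786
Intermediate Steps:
M = 7/4 (M = 1/(-4) + 2 = -¼ + 2 = 7/4 ≈ 1.7500)
p(j, F) = 47/16 (p(j, F) = 3 - (7/4 + (-3 + 1))² = 3 - (7/4 - 2)² = 3 - (-¼)² = 3 - 1*1/16 = 3 - 1/16 = 47/16)
p(W(-3), 4)*(-608) = (47/16)*(-608) = -1786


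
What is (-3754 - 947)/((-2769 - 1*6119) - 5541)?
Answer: 4701/14429 ≈ 0.32580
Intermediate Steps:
(-3754 - 947)/((-2769 - 1*6119) - 5541) = -4701/((-2769 - 6119) - 5541) = -4701/(-8888 - 5541) = -4701/(-14429) = -4701*(-1/14429) = 4701/14429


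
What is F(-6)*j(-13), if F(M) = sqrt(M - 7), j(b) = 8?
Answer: 8*I*sqrt(13) ≈ 28.844*I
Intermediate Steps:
F(M) = sqrt(-7 + M)
F(-6)*j(-13) = sqrt(-7 - 6)*8 = sqrt(-13)*8 = (I*sqrt(13))*8 = 8*I*sqrt(13)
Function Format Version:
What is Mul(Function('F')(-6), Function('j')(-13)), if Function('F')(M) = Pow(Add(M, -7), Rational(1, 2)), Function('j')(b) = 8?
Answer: Mul(8, I, Pow(13, Rational(1, 2))) ≈ Mul(28.844, I)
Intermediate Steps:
Function('F')(M) = Pow(Add(-7, M), Rational(1, 2))
Mul(Function('F')(-6), Function('j')(-13)) = Mul(Pow(Add(-7, -6), Rational(1, 2)), 8) = Mul(Pow(-13, Rational(1, 2)), 8) = Mul(Mul(I, Pow(13, Rational(1, 2))), 8) = Mul(8, I, Pow(13, Rational(1, 2)))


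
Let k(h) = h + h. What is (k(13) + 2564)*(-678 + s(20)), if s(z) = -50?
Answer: -1885520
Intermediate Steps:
k(h) = 2*h
(k(13) + 2564)*(-678 + s(20)) = (2*13 + 2564)*(-678 - 50) = (26 + 2564)*(-728) = 2590*(-728) = -1885520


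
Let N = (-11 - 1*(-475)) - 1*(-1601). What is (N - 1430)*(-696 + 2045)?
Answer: 856615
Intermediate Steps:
N = 2065 (N = (-11 + 475) + 1601 = 464 + 1601 = 2065)
(N - 1430)*(-696 + 2045) = (2065 - 1430)*(-696 + 2045) = 635*1349 = 856615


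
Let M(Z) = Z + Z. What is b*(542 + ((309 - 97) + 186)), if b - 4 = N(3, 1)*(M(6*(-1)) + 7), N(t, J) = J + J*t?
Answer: -15040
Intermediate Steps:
M(Z) = 2*Z
b = -16 (b = 4 + (1*(1 + 3))*(2*(6*(-1)) + 7) = 4 + (1*4)*(2*(-6) + 7) = 4 + 4*(-12 + 7) = 4 + 4*(-5) = 4 - 20 = -16)
b*(542 + ((309 - 97) + 186)) = -16*(542 + ((309 - 97) + 186)) = -16*(542 + (212 + 186)) = -16*(542 + 398) = -16*940 = -15040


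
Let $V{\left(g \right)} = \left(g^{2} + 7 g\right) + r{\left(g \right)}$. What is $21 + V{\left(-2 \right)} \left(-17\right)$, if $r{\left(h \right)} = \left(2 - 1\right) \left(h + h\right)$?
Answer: $259$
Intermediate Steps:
$r{\left(h \right)} = 2 h$ ($r{\left(h \right)} = 1 \cdot 2 h = 2 h$)
$V{\left(g \right)} = g^{2} + 9 g$ ($V{\left(g \right)} = \left(g^{2} + 7 g\right) + 2 g = g^{2} + 9 g$)
$21 + V{\left(-2 \right)} \left(-17\right) = 21 + - 2 \left(9 - 2\right) \left(-17\right) = 21 + \left(-2\right) 7 \left(-17\right) = 21 - -238 = 21 + 238 = 259$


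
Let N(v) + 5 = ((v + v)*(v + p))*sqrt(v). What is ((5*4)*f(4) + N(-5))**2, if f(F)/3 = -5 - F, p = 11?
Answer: 279025 + 65400*I*sqrt(5) ≈ 2.7903e+5 + 1.4624e+5*I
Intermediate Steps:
f(F) = -15 - 3*F (f(F) = 3*(-5 - F) = -15 - 3*F)
N(v) = -5 + 2*v**(3/2)*(11 + v) (N(v) = -5 + ((v + v)*(v + 11))*sqrt(v) = -5 + ((2*v)*(11 + v))*sqrt(v) = -5 + (2*v*(11 + v))*sqrt(v) = -5 + 2*v**(3/2)*(11 + v))
((5*4)*f(4) + N(-5))**2 = ((5*4)*(-15 - 3*4) + (-5 + 2*(-5)**(5/2) + 22*(-5)**(3/2)))**2 = (20*(-15 - 12) + (-5 + 2*(25*I*sqrt(5)) + 22*(-5*I*sqrt(5))))**2 = (20*(-27) + (-5 + 50*I*sqrt(5) - 110*I*sqrt(5)))**2 = (-540 + (-5 - 60*I*sqrt(5)))**2 = (-545 - 60*I*sqrt(5))**2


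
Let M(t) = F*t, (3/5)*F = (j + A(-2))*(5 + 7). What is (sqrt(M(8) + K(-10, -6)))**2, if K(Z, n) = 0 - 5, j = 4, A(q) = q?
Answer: 315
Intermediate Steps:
K(Z, n) = -5
F = 40 (F = 5*((4 - 2)*(5 + 7))/3 = 5*(2*12)/3 = (5/3)*24 = 40)
M(t) = 40*t
(sqrt(M(8) + K(-10, -6)))**2 = (sqrt(40*8 - 5))**2 = (sqrt(320 - 5))**2 = (sqrt(315))**2 = (3*sqrt(35))**2 = 315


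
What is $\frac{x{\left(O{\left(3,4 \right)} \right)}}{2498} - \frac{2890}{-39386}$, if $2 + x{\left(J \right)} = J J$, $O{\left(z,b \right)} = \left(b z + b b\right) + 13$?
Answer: $\frac{36674157}{49193114} \approx 0.74551$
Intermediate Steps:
$O{\left(z,b \right)} = 13 + b^{2} + b z$ ($O{\left(z,b \right)} = \left(b z + b^{2}\right) + 13 = \left(b^{2} + b z\right) + 13 = 13 + b^{2} + b z$)
$x{\left(J \right)} = -2 + J^{2}$ ($x{\left(J \right)} = -2 + J J = -2 + J^{2}$)
$\frac{x{\left(O{\left(3,4 \right)} \right)}}{2498} - \frac{2890}{-39386} = \frac{-2 + \left(13 + 4^{2} + 4 \cdot 3\right)^{2}}{2498} - \frac{2890}{-39386} = \left(-2 + \left(13 + 16 + 12\right)^{2}\right) \frac{1}{2498} - - \frac{1445}{19693} = \left(-2 + 41^{2}\right) \frac{1}{2498} + \frac{1445}{19693} = \left(-2 + 1681\right) \frac{1}{2498} + \frac{1445}{19693} = 1679 \cdot \frac{1}{2498} + \frac{1445}{19693} = \frac{1679}{2498} + \frac{1445}{19693} = \frac{36674157}{49193114}$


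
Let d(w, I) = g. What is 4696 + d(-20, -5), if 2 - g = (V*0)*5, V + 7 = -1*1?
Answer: 4698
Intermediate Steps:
V = -8 (V = -7 - 1*1 = -7 - 1 = -8)
g = 2 (g = 2 - (-8*0)*5 = 2 - 0*5 = 2 - 1*0 = 2 + 0 = 2)
d(w, I) = 2
4696 + d(-20, -5) = 4696 + 2 = 4698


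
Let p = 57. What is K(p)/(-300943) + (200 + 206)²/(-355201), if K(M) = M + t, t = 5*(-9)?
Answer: -1012459240/2181535807 ≈ -0.46410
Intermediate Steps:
t = -45
K(M) = -45 + M (K(M) = M - 45 = -45 + M)
K(p)/(-300943) + (200 + 206)²/(-355201) = (-45 + 57)/(-300943) + (200 + 206)²/(-355201) = 12*(-1/300943) + 406²*(-1/355201) = -12/300943 + 164836*(-1/355201) = -12/300943 - 3364/7249 = -1012459240/2181535807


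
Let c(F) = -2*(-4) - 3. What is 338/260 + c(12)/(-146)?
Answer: 462/365 ≈ 1.2658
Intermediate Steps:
c(F) = 5 (c(F) = 8 - 3 = 5)
338/260 + c(12)/(-146) = 338/260 + 5/(-146) = 338*(1/260) + 5*(-1/146) = 13/10 - 5/146 = 462/365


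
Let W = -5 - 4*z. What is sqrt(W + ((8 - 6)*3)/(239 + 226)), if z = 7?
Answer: I*sqrt(792515)/155 ≈ 5.7434*I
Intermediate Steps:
W = -33 (W = -5 - 4*7 = -5 - 28 = -33)
sqrt(W + ((8 - 6)*3)/(239 + 226)) = sqrt(-33 + ((8 - 6)*3)/(239 + 226)) = sqrt(-33 + (2*3)/465) = sqrt(-33 + 6*(1/465)) = sqrt(-33 + 2/155) = sqrt(-5113/155) = I*sqrt(792515)/155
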